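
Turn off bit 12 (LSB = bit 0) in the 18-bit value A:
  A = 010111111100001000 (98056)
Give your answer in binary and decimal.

Mask = ~(1 << 12) = 111110111111111111
Bit 12 of A is 1, so AND-ing with the mask clears it to 0.
  010111111100001000
& 111110111111111111
--------------------
  010110111100001000

Answer: 010110111100001000 (93960)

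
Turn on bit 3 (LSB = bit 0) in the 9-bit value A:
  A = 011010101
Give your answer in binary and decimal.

Mask = 1 << 3 = 000001000
Bit 3 of A is 0, so OR-ing with the mask flips it to 1.
  011010101
| 000001000
-----------
  011011101

Answer: 011011101 (221)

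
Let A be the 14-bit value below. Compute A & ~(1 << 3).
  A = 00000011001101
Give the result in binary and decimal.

Mask = ~(1 << 3) = 11111111110111
Bit 3 of A is 1, so AND-ing with the mask clears it to 0.
  00000011001101
& 11111111110111
----------------
  00000011000101

Answer: 00000011000101 (197)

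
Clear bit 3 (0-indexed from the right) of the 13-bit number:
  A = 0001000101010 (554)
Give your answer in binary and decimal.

Mask = ~(1 << 3) = 1111111110111
Bit 3 of A is 1, so AND-ing with the mask clears it to 0.
  0001000101010
& 1111111110111
---------------
  0001000100010

Answer: 0001000100010 (546)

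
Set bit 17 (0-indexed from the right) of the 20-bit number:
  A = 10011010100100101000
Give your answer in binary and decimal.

Mask = 1 << 17 = 00100000000000000000
Bit 17 of A is 0, so OR-ing with the mask flips it to 1.
  10011010100100101000
| 00100000000000000000
----------------------
  10111010100100101000

Answer: 10111010100100101000 (764200)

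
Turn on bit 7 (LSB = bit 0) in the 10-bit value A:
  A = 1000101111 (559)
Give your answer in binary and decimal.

Mask = 1 << 7 = 0010000000
Bit 7 of A is 0, so OR-ing with the mask flips it to 1.
  1000101111
| 0010000000
------------
  1010101111

Answer: 1010101111 (687)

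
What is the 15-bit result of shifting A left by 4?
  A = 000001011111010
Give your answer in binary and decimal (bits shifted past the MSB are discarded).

Shift left by 4: drop the top 4 bit(s), append 4 zero(s) on the right.
  000001011111010  ->  discard [0000], keep [01011111010], append 0000
= 010111110100000

Answer: 010111110100000 (12192)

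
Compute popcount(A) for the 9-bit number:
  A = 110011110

110011110
1-bits at positions (from bit 0 = LSB): 1, 2, 3, 4, 7, 8
Count = 6

Answer: 6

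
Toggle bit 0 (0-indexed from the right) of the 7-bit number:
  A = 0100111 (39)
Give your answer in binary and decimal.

Mask = 1 << 0 = 0000001
Bit 0 of A is 1; XOR with the mask flips it to 0.
  0100111
^ 0000001
---------
  0100110

Answer: 0100110 (38)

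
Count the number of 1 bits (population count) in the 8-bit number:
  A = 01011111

01011111
1-bits at positions (from bit 0 = LSB): 0, 1, 2, 3, 4, 6
Count = 6

Answer: 6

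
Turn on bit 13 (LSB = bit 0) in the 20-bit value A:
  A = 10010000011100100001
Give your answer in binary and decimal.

Mask = 1 << 13 = 00000010000000000000
Bit 13 of A is 0, so OR-ing with the mask flips it to 1.
  10010000011100100001
| 00000010000000000000
----------------------
  10010010011100100001

Answer: 10010010011100100001 (599841)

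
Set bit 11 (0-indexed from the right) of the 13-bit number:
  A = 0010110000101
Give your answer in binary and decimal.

Mask = 1 << 11 = 0100000000000
Bit 11 of A is 0, so OR-ing with the mask flips it to 1.
  0010110000101
| 0100000000000
---------------
  0110110000101

Answer: 0110110000101 (3461)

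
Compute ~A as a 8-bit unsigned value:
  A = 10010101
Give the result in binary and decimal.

Flip each bit (0->1, 1->0):
  10010101
  01101010

Answer: 01101010 (106)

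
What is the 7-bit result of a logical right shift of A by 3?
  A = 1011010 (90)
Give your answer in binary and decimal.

Logical shift right by 3: drop the bottom 3 bit(s), prepend 3 zero(s) on the left.
  1011010  ->  keep [1011], discard [010], prepend 000
= 0001011

Answer: 0001011 (11)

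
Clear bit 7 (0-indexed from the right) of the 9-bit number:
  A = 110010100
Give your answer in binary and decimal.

Mask = ~(1 << 7) = 101111111
Bit 7 of A is 1, so AND-ing with the mask clears it to 0.
  110010100
& 101111111
-----------
  100010100

Answer: 100010100 (276)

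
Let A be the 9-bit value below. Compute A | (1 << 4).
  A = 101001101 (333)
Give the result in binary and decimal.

Mask = 1 << 4 = 000010000
Bit 4 of A is 0, so OR-ing with the mask flips it to 1.
  101001101
| 000010000
-----------
  101011101

Answer: 101011101 (349)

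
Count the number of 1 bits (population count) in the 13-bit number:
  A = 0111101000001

0111101000001
1-bits at positions (from bit 0 = LSB): 0, 6, 8, 9, 10, 11
Count = 6

Answer: 6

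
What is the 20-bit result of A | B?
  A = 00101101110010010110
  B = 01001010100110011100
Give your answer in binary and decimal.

Apply | to each column (1 where either bit is 1):
  00101101110010010110
| 01001010100110011100
----------------------
  01101111110110011110

Answer: 01101111110110011110 (458142)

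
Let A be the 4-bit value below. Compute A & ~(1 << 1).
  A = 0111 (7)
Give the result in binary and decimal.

Mask = ~(1 << 1) = 1101
Bit 1 of A is 1, so AND-ing with the mask clears it to 0.
  0111
& 1101
------
  0101

Answer: 0101 (5)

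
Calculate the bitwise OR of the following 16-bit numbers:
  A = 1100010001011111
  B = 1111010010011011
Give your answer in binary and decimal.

Apply | to each column (1 where either bit is 1):
  1100010001011111
| 1111010010011011
------------------
  1111010011011111

Answer: 1111010011011111 (62687)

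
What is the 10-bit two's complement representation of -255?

1. Binary of +255:  0011111111
2. Invert bits:     1100000000
3. Add 1:           1100000001

Answer: 1100000001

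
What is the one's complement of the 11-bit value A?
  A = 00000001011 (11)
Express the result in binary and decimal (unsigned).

Flip each bit (0->1, 1->0):
  00000001011
  11111110100

Answer: 11111110100 (2036)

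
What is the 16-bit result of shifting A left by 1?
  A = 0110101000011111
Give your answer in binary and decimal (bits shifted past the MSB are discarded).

Shift left by 1: drop the top 1 bit(s), append 1 zero(s) on the right.
  0110101000011111  ->  discard [0], keep [110101000011111], append 0
= 1101010000111110

Answer: 1101010000111110 (54334)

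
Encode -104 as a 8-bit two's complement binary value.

1. Binary of +104:  01101000
2. Invert bits:     10010111
3. Add 1:           10011000

Answer: 10011000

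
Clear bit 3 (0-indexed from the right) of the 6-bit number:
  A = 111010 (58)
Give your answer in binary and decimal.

Mask = ~(1 << 3) = 110111
Bit 3 of A is 1, so AND-ing with the mask clears it to 0.
  111010
& 110111
--------
  110010

Answer: 110010 (50)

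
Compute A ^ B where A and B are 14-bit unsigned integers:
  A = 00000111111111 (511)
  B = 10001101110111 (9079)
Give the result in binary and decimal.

Apply ^ to each column (1 where bits differ):
  00000111111111
^ 10001101110111
----------------
  10001010001000

Answer: 10001010001000 (8840)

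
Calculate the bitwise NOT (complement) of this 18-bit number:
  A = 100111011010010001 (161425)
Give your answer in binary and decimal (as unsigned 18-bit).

Flip each bit (0->1, 1->0):
  100111011010010001
  011000100101101110

Answer: 011000100101101110 (100718)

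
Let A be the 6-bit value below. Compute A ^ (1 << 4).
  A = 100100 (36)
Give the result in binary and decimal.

Mask = 1 << 4 = 010000
Bit 4 of A is 0; XOR with the mask flips it to 1.
  100100
^ 010000
--------
  110100

Answer: 110100 (52)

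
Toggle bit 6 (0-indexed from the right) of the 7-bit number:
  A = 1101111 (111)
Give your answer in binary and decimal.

Mask = 1 << 6 = 1000000
Bit 6 of A is 1; XOR with the mask flips it to 0.
  1101111
^ 1000000
---------
  0101111

Answer: 0101111 (47)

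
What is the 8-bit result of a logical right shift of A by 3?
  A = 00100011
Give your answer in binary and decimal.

Logical shift right by 3: drop the bottom 3 bit(s), prepend 3 zero(s) on the left.
  00100011  ->  keep [00100], discard [011], prepend 000
= 00000100

Answer: 00000100 (4)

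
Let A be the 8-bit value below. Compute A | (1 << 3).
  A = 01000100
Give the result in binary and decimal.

Mask = 1 << 3 = 00001000
Bit 3 of A is 0, so OR-ing with the mask flips it to 1.
  01000100
| 00001000
----------
  01001100

Answer: 01001100 (76)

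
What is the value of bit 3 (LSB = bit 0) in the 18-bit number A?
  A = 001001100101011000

Bit 3 is the 4th from the right.
  001001100101011000
                ^
That bit is 1.

Answer: 1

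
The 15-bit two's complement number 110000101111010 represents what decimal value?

MSB is 1, so the value is negative. Find the magnitude:
1. Invert bits:  001111010000101
2. Add 1:        001111010000110  = 7814
3. Apply sign:   -7814

Answer: -7814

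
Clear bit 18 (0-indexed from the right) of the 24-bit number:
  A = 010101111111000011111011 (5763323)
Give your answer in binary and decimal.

Mask = ~(1 << 18) = 111110111111111111111111
Bit 18 of A is 1, so AND-ing with the mask clears it to 0.
  010101111111000011111011
& 111110111111111111111111
--------------------------
  010100111111000011111011

Answer: 010100111111000011111011 (5501179)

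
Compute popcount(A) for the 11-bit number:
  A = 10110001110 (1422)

10110001110
1-bits at positions (from bit 0 = LSB): 1, 2, 3, 7, 8, 10
Count = 6

Answer: 6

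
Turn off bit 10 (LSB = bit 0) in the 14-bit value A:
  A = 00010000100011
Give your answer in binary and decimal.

Mask = ~(1 << 10) = 11101111111111
Bit 10 of A is 1, so AND-ing with the mask clears it to 0.
  00010000100011
& 11101111111111
----------------
  00000000100011

Answer: 00000000100011 (35)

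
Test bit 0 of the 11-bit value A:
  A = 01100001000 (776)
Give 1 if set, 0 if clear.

Bit 0 is the 1st from the right.
  01100001000
            ^
That bit is 0.

Answer: 0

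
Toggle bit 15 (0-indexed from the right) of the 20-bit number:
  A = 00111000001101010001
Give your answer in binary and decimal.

Mask = 1 << 15 = 00001000000000000000
Bit 15 of A is 1; XOR with the mask flips it to 0.
  00111000001101010001
^ 00001000000000000000
----------------------
  00110000001101010001

Answer: 00110000001101010001 (197457)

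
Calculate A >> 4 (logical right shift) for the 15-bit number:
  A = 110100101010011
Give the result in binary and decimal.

Logical shift right by 4: drop the bottom 4 bit(s), prepend 4 zero(s) on the left.
  110100101010011  ->  keep [11010010101], discard [0011], prepend 0000
= 000011010010101

Answer: 000011010010101 (1685)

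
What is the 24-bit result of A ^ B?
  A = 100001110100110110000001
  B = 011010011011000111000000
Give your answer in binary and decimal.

Apply ^ to each column (1 where bits differ):
  100001110100110110000001
^ 011010011011000111000000
--------------------------
  111011101111110001000001

Answer: 111011101111110001000001 (15662145)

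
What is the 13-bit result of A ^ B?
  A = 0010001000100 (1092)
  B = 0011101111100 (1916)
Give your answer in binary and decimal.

Apply ^ to each column (1 where bits differ):
  0010001000100
^ 0011101111100
---------------
  0001100111000

Answer: 0001100111000 (824)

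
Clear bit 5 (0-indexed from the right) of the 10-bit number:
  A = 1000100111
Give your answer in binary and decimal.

Mask = ~(1 << 5) = 1111011111
Bit 5 of A is 1, so AND-ing with the mask clears it to 0.
  1000100111
& 1111011111
------------
  1000000111

Answer: 1000000111 (519)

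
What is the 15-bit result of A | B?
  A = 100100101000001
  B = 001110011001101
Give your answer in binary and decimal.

Apply | to each column (1 where either bit is 1):
  100100101000001
| 001110011001101
-----------------
  101110111001101

Answer: 101110111001101 (24013)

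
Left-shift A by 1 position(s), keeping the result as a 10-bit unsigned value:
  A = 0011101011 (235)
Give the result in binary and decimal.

Shift left by 1: drop the top 1 bit(s), append 1 zero(s) on the right.
  0011101011  ->  discard [0], keep [011101011], append 0
= 0111010110

Answer: 0111010110 (470)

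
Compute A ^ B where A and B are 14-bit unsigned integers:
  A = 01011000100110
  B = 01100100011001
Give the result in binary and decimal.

Apply ^ to each column (1 where bits differ):
  01011000100110
^ 01100100011001
----------------
  00111100111111

Answer: 00111100111111 (3903)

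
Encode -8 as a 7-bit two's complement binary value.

1. Binary of +8:  0001000
2. Invert bits:     1110111
3. Add 1:           1111000

Answer: 1111000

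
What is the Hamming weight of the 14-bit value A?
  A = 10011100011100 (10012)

10011100011100
1-bits at positions (from bit 0 = LSB): 2, 3, 4, 8, 9, 10, 13
Count = 7

Answer: 7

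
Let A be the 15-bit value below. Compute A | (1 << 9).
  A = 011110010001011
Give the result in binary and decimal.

Mask = 1 << 9 = 000001000000000
Bit 9 of A is 0, so OR-ing with the mask flips it to 1.
  011110010001011
| 000001000000000
-----------------
  011111010001011

Answer: 011111010001011 (16011)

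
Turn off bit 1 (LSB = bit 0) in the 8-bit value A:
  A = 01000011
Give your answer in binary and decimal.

Mask = ~(1 << 1) = 11111101
Bit 1 of A is 1, so AND-ing with the mask clears it to 0.
  01000011
& 11111101
----------
  01000001

Answer: 01000001 (65)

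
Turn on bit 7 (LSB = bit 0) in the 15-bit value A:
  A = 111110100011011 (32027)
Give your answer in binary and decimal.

Mask = 1 << 7 = 000000010000000
Bit 7 of A is 0, so OR-ing with the mask flips it to 1.
  111110100011011
| 000000010000000
-----------------
  111110110011011

Answer: 111110110011011 (32155)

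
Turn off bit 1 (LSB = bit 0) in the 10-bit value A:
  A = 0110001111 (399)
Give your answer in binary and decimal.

Mask = ~(1 << 1) = 1111111101
Bit 1 of A is 1, so AND-ing with the mask clears it to 0.
  0110001111
& 1111111101
------------
  0110001101

Answer: 0110001101 (397)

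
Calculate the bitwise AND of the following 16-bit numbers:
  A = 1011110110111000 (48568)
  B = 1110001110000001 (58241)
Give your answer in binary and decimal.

Apply & to each column (1 only where both bits are 1):
  1011110110111000
& 1110001110000001
------------------
  1010000110000000

Answer: 1010000110000000 (41344)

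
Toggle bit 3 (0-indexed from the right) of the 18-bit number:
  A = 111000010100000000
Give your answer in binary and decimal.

Mask = 1 << 3 = 000000000000001000
Bit 3 of A is 0; XOR with the mask flips it to 1.
  111000010100000000
^ 000000000000001000
--------------------
  111000010100001000

Answer: 111000010100001000 (230664)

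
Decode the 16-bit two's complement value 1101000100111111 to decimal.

MSB is 1, so the value is negative. Find the magnitude:
1. Invert bits:  0010111011000000
2. Add 1:        0010111011000001  = 11969
3. Apply sign:   -11969

Answer: -11969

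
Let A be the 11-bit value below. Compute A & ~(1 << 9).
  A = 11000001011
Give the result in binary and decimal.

Mask = ~(1 << 9) = 10111111111
Bit 9 of A is 1, so AND-ing with the mask clears it to 0.
  11000001011
& 10111111111
-------------
  10000001011

Answer: 10000001011 (1035)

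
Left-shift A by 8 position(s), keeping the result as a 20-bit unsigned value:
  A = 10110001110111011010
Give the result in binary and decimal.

Shift left by 8: drop the top 8 bit(s), append 8 zero(s) on the right.
  10110001110111011010  ->  discard [10110001], keep [110111011010], append 00000000
= 11011101101000000000

Answer: 11011101101000000000 (907776)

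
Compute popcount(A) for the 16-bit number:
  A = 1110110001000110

1110110001000110
1-bits at positions (from bit 0 = LSB): 1, 2, 6, 10, 11, 13, 14, 15
Count = 8

Answer: 8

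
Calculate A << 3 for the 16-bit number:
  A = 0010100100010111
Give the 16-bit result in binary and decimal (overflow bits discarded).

Shift left by 3: drop the top 3 bit(s), append 3 zero(s) on the right.
  0010100100010111  ->  discard [001], keep [0100100010111], append 000
= 0100100010111000

Answer: 0100100010111000 (18616)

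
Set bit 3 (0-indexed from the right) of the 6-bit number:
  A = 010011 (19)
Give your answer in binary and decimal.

Mask = 1 << 3 = 001000
Bit 3 of A is 0, so OR-ing with the mask flips it to 1.
  010011
| 001000
--------
  011011

Answer: 011011 (27)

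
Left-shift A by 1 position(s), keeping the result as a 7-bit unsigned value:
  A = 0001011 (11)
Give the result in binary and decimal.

Shift left by 1: drop the top 1 bit(s), append 1 zero(s) on the right.
  0001011  ->  discard [0], keep [001011], append 0
= 0010110

Answer: 0010110 (22)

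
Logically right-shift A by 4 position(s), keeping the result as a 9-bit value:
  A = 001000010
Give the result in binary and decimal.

Logical shift right by 4: drop the bottom 4 bit(s), prepend 4 zero(s) on the left.
  001000010  ->  keep [00100], discard [0010], prepend 0000
= 000000100

Answer: 000000100 (4)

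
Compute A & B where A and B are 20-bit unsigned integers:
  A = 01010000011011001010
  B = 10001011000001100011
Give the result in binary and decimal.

Apply & to each column (1 only where both bits are 1):
  01010000011011001010
& 10001011000001100011
----------------------
  00000000000001000010

Answer: 00000000000001000010 (66)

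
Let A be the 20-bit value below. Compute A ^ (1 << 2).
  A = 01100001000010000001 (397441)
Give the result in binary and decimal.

Mask = 1 << 2 = 00000000000000000100
Bit 2 of A is 0; XOR with the mask flips it to 1.
  01100001000010000001
^ 00000000000000000100
----------------------
  01100001000010000101

Answer: 01100001000010000101 (397445)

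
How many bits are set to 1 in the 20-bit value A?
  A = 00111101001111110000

00111101001111110000
1-bits at positions (from bit 0 = LSB): 4, 5, 6, 7, 8, 9, 12, 14, 15, 16, 17
Count = 11

Answer: 11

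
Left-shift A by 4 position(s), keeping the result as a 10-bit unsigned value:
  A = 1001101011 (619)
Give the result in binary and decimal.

Shift left by 4: drop the top 4 bit(s), append 4 zero(s) on the right.
  1001101011  ->  discard [1001], keep [101011], append 0000
= 1010110000

Answer: 1010110000 (688)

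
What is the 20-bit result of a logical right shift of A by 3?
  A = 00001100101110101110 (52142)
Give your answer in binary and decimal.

Logical shift right by 3: drop the bottom 3 bit(s), prepend 3 zero(s) on the left.
  00001100101110101110  ->  keep [00001100101110101], discard [110], prepend 000
= 00000001100101110101

Answer: 00000001100101110101 (6517)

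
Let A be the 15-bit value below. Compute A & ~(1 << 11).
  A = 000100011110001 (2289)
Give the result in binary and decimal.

Mask = ~(1 << 11) = 111011111111111
Bit 11 of A is 1, so AND-ing with the mask clears it to 0.
  000100011110001
& 111011111111111
-----------------
  000000011110001

Answer: 000000011110001 (241)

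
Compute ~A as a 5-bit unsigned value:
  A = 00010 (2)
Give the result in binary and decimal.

Flip each bit (0->1, 1->0):
  00010
  11101

Answer: 11101 (29)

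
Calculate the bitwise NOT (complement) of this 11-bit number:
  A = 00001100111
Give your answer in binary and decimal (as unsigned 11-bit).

Flip each bit (0->1, 1->0):
  00001100111
  11110011000

Answer: 11110011000 (1944)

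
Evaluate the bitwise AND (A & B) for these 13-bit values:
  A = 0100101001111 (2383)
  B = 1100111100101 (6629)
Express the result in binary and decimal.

Apply & to each column (1 only where both bits are 1):
  0100101001111
& 1100111100101
---------------
  0100101000101

Answer: 0100101000101 (2373)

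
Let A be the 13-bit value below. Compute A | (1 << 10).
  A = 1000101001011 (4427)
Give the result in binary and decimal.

Mask = 1 << 10 = 0010000000000
Bit 10 of A is 0, so OR-ing with the mask flips it to 1.
  1000101001011
| 0010000000000
---------------
  1010101001011

Answer: 1010101001011 (5451)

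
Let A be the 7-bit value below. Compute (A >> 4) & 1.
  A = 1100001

Bit 4 is the 5th from the right.
  1100001
    ^
That bit is 0.

Answer: 0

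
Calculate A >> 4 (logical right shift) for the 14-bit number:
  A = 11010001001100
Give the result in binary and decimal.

Logical shift right by 4: drop the bottom 4 bit(s), prepend 4 zero(s) on the left.
  11010001001100  ->  keep [1101000100], discard [1100], prepend 0000
= 00001101000100

Answer: 00001101000100 (836)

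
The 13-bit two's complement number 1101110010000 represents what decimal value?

MSB is 1, so the value is negative. Find the magnitude:
1. Invert bits:  0010001101111
2. Add 1:        0010001110000  = 1136
3. Apply sign:   -1136

Answer: -1136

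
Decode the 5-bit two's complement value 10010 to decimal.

MSB is 1, so the value is negative. Find the magnitude:
1. Invert bits:  01101
2. Add 1:        01110  = 14
3. Apply sign:   -14

Answer: -14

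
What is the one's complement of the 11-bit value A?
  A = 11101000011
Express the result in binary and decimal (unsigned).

Flip each bit (0->1, 1->0):
  11101000011
  00010111100

Answer: 00010111100 (188)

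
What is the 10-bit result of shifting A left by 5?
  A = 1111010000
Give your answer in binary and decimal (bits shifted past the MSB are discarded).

Shift left by 5: drop the top 5 bit(s), append 5 zero(s) on the right.
  1111010000  ->  discard [11110], keep [10000], append 00000
= 1000000000

Answer: 1000000000 (512)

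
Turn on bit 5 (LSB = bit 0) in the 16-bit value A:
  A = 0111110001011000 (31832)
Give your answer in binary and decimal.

Mask = 1 << 5 = 0000000000100000
Bit 5 of A is 0, so OR-ing with the mask flips it to 1.
  0111110001011000
| 0000000000100000
------------------
  0111110001111000

Answer: 0111110001111000 (31864)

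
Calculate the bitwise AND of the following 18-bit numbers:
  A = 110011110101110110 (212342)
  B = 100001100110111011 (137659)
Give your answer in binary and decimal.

Apply & to each column (1 only where both bits are 1):
  110011110101110110
& 100001100110111011
--------------------
  100001100100110010

Answer: 100001100100110010 (137522)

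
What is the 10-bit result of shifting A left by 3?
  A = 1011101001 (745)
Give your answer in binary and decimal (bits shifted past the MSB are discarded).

Shift left by 3: drop the top 3 bit(s), append 3 zero(s) on the right.
  1011101001  ->  discard [101], keep [1101001], append 000
= 1101001000

Answer: 1101001000 (840)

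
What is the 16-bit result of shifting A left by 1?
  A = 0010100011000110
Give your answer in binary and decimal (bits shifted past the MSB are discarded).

Shift left by 1: drop the top 1 bit(s), append 1 zero(s) on the right.
  0010100011000110  ->  discard [0], keep [010100011000110], append 0
= 0101000110001100

Answer: 0101000110001100 (20876)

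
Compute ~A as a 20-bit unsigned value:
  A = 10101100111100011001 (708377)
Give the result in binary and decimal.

Flip each bit (0->1, 1->0):
  10101100111100011001
  01010011000011100110

Answer: 01010011000011100110 (340198)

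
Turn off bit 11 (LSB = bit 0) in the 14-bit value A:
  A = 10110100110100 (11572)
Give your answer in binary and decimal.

Mask = ~(1 << 11) = 11011111111111
Bit 11 of A is 1, so AND-ing with the mask clears it to 0.
  10110100110100
& 11011111111111
----------------
  10010100110100

Answer: 10010100110100 (9524)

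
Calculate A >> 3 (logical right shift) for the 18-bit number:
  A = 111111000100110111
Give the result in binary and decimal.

Logical shift right by 3: drop the bottom 3 bit(s), prepend 3 zero(s) on the left.
  111111000100110111  ->  keep [111111000100110], discard [111], prepend 000
= 000111111000100110

Answer: 000111111000100110 (32294)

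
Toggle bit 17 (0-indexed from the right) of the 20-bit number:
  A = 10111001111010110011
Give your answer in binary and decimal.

Mask = 1 << 17 = 00100000000000000000
Bit 17 of A is 1; XOR with the mask flips it to 0.
  10111001111010110011
^ 00100000000000000000
----------------------
  10011001111010110011

Answer: 10011001111010110011 (630451)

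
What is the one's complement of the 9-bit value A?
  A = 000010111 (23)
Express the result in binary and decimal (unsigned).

Flip each bit (0->1, 1->0):
  000010111
  111101000

Answer: 111101000 (488)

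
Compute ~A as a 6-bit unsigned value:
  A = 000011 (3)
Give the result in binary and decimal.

Flip each bit (0->1, 1->0):
  000011
  111100

Answer: 111100 (60)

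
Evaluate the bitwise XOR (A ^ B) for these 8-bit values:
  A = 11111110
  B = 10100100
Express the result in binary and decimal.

Apply ^ to each column (1 where bits differ):
  11111110
^ 10100100
----------
  01011010

Answer: 01011010 (90)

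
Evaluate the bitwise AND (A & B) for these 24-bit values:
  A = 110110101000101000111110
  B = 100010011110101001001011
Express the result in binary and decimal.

Apply & to each column (1 only where both bits are 1):
  110110101000101000111110
& 100010011110101001001011
--------------------------
  100010001000101000001010

Answer: 100010001000101000001010 (8948234)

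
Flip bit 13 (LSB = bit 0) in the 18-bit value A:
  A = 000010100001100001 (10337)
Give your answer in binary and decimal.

Mask = 1 << 13 = 000010000000000000
Bit 13 of A is 1; XOR with the mask flips it to 0.
  000010100001100001
^ 000010000000000000
--------------------
  000000100001100001

Answer: 000000100001100001 (2145)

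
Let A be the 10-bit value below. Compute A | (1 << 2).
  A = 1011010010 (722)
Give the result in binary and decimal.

Mask = 1 << 2 = 0000000100
Bit 2 of A is 0, so OR-ing with the mask flips it to 1.
  1011010010
| 0000000100
------------
  1011010110

Answer: 1011010110 (726)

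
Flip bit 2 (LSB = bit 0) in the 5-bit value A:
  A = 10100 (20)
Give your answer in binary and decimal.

Mask = 1 << 2 = 00100
Bit 2 of A is 1; XOR with the mask flips it to 0.
  10100
^ 00100
-------
  10000

Answer: 10000 (16)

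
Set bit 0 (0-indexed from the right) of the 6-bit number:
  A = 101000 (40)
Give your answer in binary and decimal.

Mask = 1 << 0 = 000001
Bit 0 of A is 0, so OR-ing with the mask flips it to 1.
  101000
| 000001
--------
  101001

Answer: 101001 (41)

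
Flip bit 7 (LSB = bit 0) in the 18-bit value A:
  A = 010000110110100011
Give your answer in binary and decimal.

Mask = 1 << 7 = 000000000010000000
Bit 7 of A is 1; XOR with the mask flips it to 0.
  010000110110100011
^ 000000000010000000
--------------------
  010000110100100011

Answer: 010000110100100011 (68899)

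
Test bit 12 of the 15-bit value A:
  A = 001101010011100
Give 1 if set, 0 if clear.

Bit 12 is the 13th from the right.
  001101010011100
    ^
That bit is 1.

Answer: 1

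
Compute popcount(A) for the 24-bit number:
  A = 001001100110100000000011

001001100110100000000011
1-bits at positions (from bit 0 = LSB): 0, 1, 11, 13, 14, 17, 18, 21
Count = 8

Answer: 8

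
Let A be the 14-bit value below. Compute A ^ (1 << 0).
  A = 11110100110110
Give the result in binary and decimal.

Mask = 1 << 0 = 00000000000001
Bit 0 of A is 0; XOR with the mask flips it to 1.
  11110100110110
^ 00000000000001
----------------
  11110100110111

Answer: 11110100110111 (15671)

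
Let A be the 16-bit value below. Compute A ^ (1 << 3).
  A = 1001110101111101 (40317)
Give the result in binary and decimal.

Mask = 1 << 3 = 0000000000001000
Bit 3 of A is 1; XOR with the mask flips it to 0.
  1001110101111101
^ 0000000000001000
------------------
  1001110101110101

Answer: 1001110101110101 (40309)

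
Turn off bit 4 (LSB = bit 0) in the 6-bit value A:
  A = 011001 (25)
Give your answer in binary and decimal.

Mask = ~(1 << 4) = 101111
Bit 4 of A is 1, so AND-ing with the mask clears it to 0.
  011001
& 101111
--------
  001001

Answer: 001001 (9)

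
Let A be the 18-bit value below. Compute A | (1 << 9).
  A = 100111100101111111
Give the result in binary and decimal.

Mask = 1 << 9 = 000000001000000000
Bit 9 of A is 0, so OR-ing with the mask flips it to 1.
  100111100101111111
| 000000001000000000
--------------------
  100111101101111111

Answer: 100111101101111111 (162687)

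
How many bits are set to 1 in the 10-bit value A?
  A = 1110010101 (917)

1110010101
1-bits at positions (from bit 0 = LSB): 0, 2, 4, 7, 8, 9
Count = 6

Answer: 6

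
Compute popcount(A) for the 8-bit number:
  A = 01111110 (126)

01111110
1-bits at positions (from bit 0 = LSB): 1, 2, 3, 4, 5, 6
Count = 6

Answer: 6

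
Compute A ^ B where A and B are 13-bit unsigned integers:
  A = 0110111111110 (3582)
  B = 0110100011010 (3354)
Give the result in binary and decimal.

Apply ^ to each column (1 where bits differ):
  0110111111110
^ 0110100011010
---------------
  0000011100100

Answer: 0000011100100 (228)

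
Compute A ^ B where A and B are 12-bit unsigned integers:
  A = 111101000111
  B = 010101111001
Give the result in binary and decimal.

Apply ^ to each column (1 where bits differ):
  111101000111
^ 010101111001
--------------
  101000111110

Answer: 101000111110 (2622)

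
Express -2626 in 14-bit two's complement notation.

1. Binary of +2626:  00101001000010
2. Invert bits:     11010110111101
3. Add 1:           11010110111110

Answer: 11010110111110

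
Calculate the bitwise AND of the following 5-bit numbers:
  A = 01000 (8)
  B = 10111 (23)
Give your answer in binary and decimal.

Apply & to each column (1 only where both bits are 1):
  01000
& 10111
-------
  00000

Answer: 00000 (0)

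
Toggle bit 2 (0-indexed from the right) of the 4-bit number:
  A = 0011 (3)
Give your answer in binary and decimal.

Mask = 1 << 2 = 0100
Bit 2 of A is 0; XOR with the mask flips it to 1.
  0011
^ 0100
------
  0111

Answer: 0111 (7)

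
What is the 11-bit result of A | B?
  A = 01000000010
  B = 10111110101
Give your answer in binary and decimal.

Apply | to each column (1 where either bit is 1):
  01000000010
| 10111110101
-------------
  11111110111

Answer: 11111110111 (2039)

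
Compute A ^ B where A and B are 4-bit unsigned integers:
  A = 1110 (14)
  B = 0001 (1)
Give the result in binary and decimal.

Apply ^ to each column (1 where bits differ):
  1110
^ 0001
------
  1111

Answer: 1111 (15)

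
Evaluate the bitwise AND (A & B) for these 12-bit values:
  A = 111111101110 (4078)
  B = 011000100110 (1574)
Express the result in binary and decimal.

Apply & to each column (1 only where both bits are 1):
  111111101110
& 011000100110
--------------
  011000100110

Answer: 011000100110 (1574)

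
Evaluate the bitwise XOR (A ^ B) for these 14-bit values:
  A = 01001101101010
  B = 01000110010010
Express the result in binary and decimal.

Apply ^ to each column (1 where bits differ):
  01001101101010
^ 01000110010010
----------------
  00001011111000

Answer: 00001011111000 (760)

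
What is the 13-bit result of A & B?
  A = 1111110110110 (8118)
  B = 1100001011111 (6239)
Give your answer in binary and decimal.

Apply & to each column (1 only where both bits are 1):
  1111110110110
& 1100001011111
---------------
  1100000010110

Answer: 1100000010110 (6166)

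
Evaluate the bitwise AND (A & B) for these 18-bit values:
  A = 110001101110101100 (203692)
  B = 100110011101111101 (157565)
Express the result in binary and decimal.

Apply & to each column (1 only where both bits are 1):
  110001101110101100
& 100110011101111101
--------------------
  100000001100101100

Answer: 100000001100101100 (131884)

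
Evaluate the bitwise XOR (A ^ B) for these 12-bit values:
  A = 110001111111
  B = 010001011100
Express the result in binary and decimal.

Apply ^ to each column (1 where bits differ):
  110001111111
^ 010001011100
--------------
  100000100011

Answer: 100000100011 (2083)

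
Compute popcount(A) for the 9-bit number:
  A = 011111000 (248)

011111000
1-bits at positions (from bit 0 = LSB): 3, 4, 5, 6, 7
Count = 5

Answer: 5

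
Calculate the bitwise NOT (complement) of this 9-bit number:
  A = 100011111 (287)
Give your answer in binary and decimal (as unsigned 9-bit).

Flip each bit (0->1, 1->0):
  100011111
  011100000

Answer: 011100000 (224)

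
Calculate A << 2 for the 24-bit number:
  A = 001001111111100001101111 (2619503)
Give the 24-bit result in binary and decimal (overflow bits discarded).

Shift left by 2: drop the top 2 bit(s), append 2 zero(s) on the right.
  001001111111100001101111  ->  discard [00], keep [1001111111100001101111], append 00
= 100111111110000110111100

Answer: 100111111110000110111100 (10478012)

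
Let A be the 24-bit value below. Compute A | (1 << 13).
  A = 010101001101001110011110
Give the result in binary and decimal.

Mask = 1 << 13 = 000000000010000000000000
Bit 13 of A is 0, so OR-ing with the mask flips it to 1.
  010101001101001110011110
| 000000000010000000000000
--------------------------
  010101001111001110011110

Answer: 010101001111001110011110 (5567390)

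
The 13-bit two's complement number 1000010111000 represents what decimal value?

MSB is 1, so the value is negative. Find the magnitude:
1. Invert bits:  0111101000111
2. Add 1:        0111101001000  = 3912
3. Apply sign:   -3912

Answer: -3912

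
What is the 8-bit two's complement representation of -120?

1. Binary of +120:  01111000
2. Invert bits:     10000111
3. Add 1:           10001000

Answer: 10001000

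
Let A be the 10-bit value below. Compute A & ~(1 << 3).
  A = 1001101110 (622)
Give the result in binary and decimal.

Mask = ~(1 << 3) = 1111110111
Bit 3 of A is 1, so AND-ing with the mask clears it to 0.
  1001101110
& 1111110111
------------
  1001100110

Answer: 1001100110 (614)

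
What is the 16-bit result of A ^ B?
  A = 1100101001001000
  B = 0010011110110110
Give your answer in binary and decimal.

Apply ^ to each column (1 where bits differ):
  1100101001001000
^ 0010011110110110
------------------
  1110110111111110

Answer: 1110110111111110 (60926)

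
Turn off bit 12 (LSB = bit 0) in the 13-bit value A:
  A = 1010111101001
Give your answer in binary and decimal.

Mask = ~(1 << 12) = 0111111111111
Bit 12 of A is 1, so AND-ing with the mask clears it to 0.
  1010111101001
& 0111111111111
---------------
  0010111101001

Answer: 0010111101001 (1513)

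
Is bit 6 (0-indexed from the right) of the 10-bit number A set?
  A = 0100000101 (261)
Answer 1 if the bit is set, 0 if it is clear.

Bit 6 is the 7th from the right.
  0100000101
     ^
That bit is 0.

Answer: 0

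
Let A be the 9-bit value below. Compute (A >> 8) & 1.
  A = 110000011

Bit 8 is the 9th from the right.
  110000011
  ^
That bit is 1.

Answer: 1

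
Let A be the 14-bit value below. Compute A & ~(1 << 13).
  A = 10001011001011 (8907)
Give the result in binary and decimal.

Mask = ~(1 << 13) = 01111111111111
Bit 13 of A is 1, so AND-ing with the mask clears it to 0.
  10001011001011
& 01111111111111
----------------
  00001011001011

Answer: 00001011001011 (715)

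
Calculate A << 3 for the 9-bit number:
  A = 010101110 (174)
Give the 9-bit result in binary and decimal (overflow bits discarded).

Shift left by 3: drop the top 3 bit(s), append 3 zero(s) on the right.
  010101110  ->  discard [010], keep [101110], append 000
= 101110000

Answer: 101110000 (368)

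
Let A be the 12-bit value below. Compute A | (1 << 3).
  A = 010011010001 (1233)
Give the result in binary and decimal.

Mask = 1 << 3 = 000000001000
Bit 3 of A is 0, so OR-ing with the mask flips it to 1.
  010011010001
| 000000001000
--------------
  010011011001

Answer: 010011011001 (1241)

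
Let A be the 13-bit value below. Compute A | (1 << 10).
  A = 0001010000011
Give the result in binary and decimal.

Mask = 1 << 10 = 0010000000000
Bit 10 of A is 0, so OR-ing with the mask flips it to 1.
  0001010000011
| 0010000000000
---------------
  0011010000011

Answer: 0011010000011 (1667)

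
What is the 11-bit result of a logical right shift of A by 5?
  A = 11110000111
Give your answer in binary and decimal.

Logical shift right by 5: drop the bottom 5 bit(s), prepend 5 zero(s) on the left.
  11110000111  ->  keep [111100], discard [00111], prepend 00000
= 00000111100

Answer: 00000111100 (60)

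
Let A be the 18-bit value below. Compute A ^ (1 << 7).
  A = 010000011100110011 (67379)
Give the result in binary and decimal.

Mask = 1 << 7 = 000000000010000000
Bit 7 of A is 0; XOR with the mask flips it to 1.
  010000011100110011
^ 000000000010000000
--------------------
  010000011110110011

Answer: 010000011110110011 (67507)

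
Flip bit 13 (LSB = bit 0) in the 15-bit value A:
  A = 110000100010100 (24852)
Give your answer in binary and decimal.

Mask = 1 << 13 = 010000000000000
Bit 13 of A is 1; XOR with the mask flips it to 0.
  110000100010100
^ 010000000000000
-----------------
  100000100010100

Answer: 100000100010100 (16660)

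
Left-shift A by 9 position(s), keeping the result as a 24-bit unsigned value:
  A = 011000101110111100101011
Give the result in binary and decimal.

Shift left by 9: drop the top 9 bit(s), append 9 zero(s) on the right.
  011000101110111100101011  ->  discard [011000101], keep [110111100101011], append 000000000
= 110111100101011000000000

Answer: 110111100101011000000000 (14571008)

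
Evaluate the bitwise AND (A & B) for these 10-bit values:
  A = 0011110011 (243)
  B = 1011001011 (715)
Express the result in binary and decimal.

Apply & to each column (1 only where both bits are 1):
  0011110011
& 1011001011
------------
  0011000011

Answer: 0011000011 (195)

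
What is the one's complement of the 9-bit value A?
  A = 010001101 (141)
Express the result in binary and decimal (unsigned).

Flip each bit (0->1, 1->0):
  010001101
  101110010

Answer: 101110010 (370)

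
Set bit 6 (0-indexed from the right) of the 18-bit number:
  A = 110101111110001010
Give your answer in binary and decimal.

Mask = 1 << 6 = 000000000001000000
Bit 6 of A is 0, so OR-ing with the mask flips it to 1.
  110101111110001010
| 000000000001000000
--------------------
  110101111111001010

Answer: 110101111111001010 (221130)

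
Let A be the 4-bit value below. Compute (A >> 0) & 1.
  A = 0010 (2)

Bit 0 is the 1st from the right.
  0010
     ^
That bit is 0.

Answer: 0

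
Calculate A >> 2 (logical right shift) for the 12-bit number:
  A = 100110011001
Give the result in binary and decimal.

Logical shift right by 2: drop the bottom 2 bit(s), prepend 2 zero(s) on the left.
  100110011001  ->  keep [1001100110], discard [01], prepend 00
= 001001100110

Answer: 001001100110 (614)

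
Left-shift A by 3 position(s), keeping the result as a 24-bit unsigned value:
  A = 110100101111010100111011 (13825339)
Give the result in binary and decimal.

Shift left by 3: drop the top 3 bit(s), append 3 zero(s) on the right.
  110100101111010100111011  ->  discard [110], keep [100101111010100111011], append 000
= 100101111010100111011000

Answer: 100101111010100111011000 (9939416)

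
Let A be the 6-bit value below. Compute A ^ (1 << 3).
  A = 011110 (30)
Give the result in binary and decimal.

Mask = 1 << 3 = 001000
Bit 3 of A is 1; XOR with the mask flips it to 0.
  011110
^ 001000
--------
  010110

Answer: 010110 (22)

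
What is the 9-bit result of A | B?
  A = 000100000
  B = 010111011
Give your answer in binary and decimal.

Apply | to each column (1 where either bit is 1):
  000100000
| 010111011
-----------
  010111011

Answer: 010111011 (187)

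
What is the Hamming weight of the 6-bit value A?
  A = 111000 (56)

111000
1-bits at positions (from bit 0 = LSB): 3, 4, 5
Count = 3

Answer: 3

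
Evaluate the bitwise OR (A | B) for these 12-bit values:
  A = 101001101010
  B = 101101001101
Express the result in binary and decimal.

Apply | to each column (1 where either bit is 1):
  101001101010
| 101101001101
--------------
  101101101111

Answer: 101101101111 (2927)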